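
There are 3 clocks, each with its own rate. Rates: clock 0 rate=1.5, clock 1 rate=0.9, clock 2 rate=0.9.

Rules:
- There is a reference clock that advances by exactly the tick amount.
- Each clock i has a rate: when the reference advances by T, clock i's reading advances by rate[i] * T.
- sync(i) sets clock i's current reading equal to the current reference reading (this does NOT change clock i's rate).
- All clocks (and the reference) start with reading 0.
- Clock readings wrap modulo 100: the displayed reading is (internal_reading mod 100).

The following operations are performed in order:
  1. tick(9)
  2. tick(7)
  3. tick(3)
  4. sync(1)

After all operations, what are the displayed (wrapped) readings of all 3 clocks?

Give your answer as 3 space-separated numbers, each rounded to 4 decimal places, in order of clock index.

After op 1 tick(9): ref=9.0000 raw=[13.5000 8.1000 8.1000]
After op 2 tick(7): ref=16.0000 raw=[24.0000 14.4000 14.4000]
After op 3 tick(3): ref=19.0000 raw=[28.5000 17.1000 17.1000]
After op 4 sync(1): ref=19.0000 raw=[28.5000 19.0000 17.1000]
Wrap final raw readings (mod 100): 28.5000 mod 100 = 28.5000; 19.0000 mod 100 = 19.0000; 17.1000 mod 100 = 17.1000

Answer: 28.5000 19.0000 17.1000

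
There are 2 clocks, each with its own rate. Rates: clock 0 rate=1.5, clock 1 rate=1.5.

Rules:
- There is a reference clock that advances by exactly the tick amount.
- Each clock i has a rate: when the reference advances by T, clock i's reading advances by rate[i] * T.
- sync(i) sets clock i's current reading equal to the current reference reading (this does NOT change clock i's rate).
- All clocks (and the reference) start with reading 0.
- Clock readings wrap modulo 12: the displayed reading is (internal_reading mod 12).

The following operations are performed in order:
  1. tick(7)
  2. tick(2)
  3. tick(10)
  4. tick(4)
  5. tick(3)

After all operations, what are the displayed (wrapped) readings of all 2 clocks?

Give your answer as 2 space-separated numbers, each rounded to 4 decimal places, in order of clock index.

Answer: 3.0000 3.0000

Derivation:
After op 1 tick(7): ref=7.0000 raw=[10.5000 10.5000]
After op 2 tick(2): ref=9.0000 raw=[13.5000 13.5000]
After op 3 tick(10): ref=19.0000 raw=[28.5000 28.5000]
After op 4 tick(4): ref=23.0000 raw=[34.5000 34.5000]
After op 5 tick(3): ref=26.0000 raw=[39.0000 39.0000]
Wrap final raw readings (mod 12): 39.0000 mod 12 = 3.0000; 39.0000 mod 12 = 3.0000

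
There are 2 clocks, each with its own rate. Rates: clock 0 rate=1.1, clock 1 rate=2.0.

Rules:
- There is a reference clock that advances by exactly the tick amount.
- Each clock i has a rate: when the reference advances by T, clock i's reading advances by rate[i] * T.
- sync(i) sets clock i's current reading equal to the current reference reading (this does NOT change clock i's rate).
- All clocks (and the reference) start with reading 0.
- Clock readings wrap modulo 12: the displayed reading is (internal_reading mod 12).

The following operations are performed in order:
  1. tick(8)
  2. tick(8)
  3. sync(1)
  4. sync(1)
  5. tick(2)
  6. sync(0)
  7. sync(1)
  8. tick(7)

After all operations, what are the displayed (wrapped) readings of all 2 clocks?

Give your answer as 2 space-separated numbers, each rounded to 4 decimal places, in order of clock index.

Answer: 1.7000 8.0000

Derivation:
After op 1 tick(8): ref=8.0000 raw=[8.8000 16.0000]
After op 2 tick(8): ref=16.0000 raw=[17.6000 32.0000]
After op 3 sync(1): ref=16.0000 raw=[17.6000 16.0000]
After op 4 sync(1): ref=16.0000 raw=[17.6000 16.0000]
After op 5 tick(2): ref=18.0000 raw=[19.8000 20.0000]
After op 6 sync(0): ref=18.0000 raw=[18.0000 20.0000]
After op 7 sync(1): ref=18.0000 raw=[18.0000 18.0000]
After op 8 tick(7): ref=25.0000 raw=[25.7000 32.0000]
Wrap final raw readings (mod 12): 25.7000 mod 12 = 1.7000; 32.0000 mod 12 = 8.0000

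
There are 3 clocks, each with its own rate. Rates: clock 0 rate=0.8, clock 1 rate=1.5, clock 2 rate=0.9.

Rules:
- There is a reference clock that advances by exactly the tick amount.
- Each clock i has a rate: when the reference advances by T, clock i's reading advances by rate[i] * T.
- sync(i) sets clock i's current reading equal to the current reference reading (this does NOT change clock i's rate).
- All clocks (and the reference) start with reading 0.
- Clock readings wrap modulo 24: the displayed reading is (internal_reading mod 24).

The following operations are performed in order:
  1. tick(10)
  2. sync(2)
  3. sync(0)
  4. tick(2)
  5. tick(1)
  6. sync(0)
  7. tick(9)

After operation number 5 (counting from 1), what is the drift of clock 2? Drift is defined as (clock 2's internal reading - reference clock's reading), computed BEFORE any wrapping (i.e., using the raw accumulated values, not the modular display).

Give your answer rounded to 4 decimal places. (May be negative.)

After op 1 tick(10): ref=10.0000 raw=[8.0000 15.0000 9.0000]
After op 2 sync(2): ref=10.0000 raw=[8.0000 15.0000 10.0000]
After op 3 sync(0): ref=10.0000 raw=[10.0000 15.0000 10.0000]
After op 4 tick(2): ref=12.0000 raw=[11.6000 18.0000 11.8000]
After op 5 tick(1): ref=13.0000 raw=[12.4000 19.5000 12.7000]
Drift of clock 2 after op 5: 12.7000 - 13.0000 = -0.3000

Answer: -0.3000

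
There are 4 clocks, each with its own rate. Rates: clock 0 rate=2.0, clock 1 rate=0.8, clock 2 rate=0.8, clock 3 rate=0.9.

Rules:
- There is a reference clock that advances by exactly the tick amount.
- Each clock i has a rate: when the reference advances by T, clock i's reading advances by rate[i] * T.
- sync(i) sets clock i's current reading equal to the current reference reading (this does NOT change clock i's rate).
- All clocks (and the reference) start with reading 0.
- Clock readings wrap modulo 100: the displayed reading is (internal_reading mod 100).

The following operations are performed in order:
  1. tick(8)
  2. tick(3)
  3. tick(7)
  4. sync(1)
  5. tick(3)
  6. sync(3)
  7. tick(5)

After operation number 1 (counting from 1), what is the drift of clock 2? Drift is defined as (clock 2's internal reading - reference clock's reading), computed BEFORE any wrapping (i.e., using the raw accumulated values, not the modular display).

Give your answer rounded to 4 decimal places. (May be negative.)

Answer: -1.6000

Derivation:
After op 1 tick(8): ref=8.0000 raw=[16.0000 6.4000 6.4000 7.2000]
Drift of clock 2 after op 1: 6.4000 - 8.0000 = -1.6000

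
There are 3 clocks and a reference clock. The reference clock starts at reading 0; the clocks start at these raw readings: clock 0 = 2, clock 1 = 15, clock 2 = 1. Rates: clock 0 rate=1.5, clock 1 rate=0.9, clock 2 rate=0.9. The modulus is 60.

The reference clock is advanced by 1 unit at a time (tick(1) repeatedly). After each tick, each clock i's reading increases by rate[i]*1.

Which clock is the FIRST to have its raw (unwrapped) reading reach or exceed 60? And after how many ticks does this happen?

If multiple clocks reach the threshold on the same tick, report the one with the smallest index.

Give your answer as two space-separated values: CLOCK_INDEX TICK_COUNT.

clock 0: start=2, rate=1.5, needs 60-2 = 58; ticks = ceil(58/1.5) = ceil(38.6667) = 39; reading at tick 39 = 2 + 1.5*39 = 60.5000
clock 1: start=15, rate=0.9, needs 60-15 = 45; ticks = ceil(45/0.9) = ceil(50.0000) = 50; reading at tick 50 = 15 + 0.9*50 = 60.0000
clock 2: start=1, rate=0.9, needs 60-1 = 59; ticks = ceil(59/0.9) = ceil(65.5556) = 66; reading at tick 66 = 1 + 0.9*66 = 60.4000
Minimum tick count = 39; winners = [0]; smallest index = 0

Answer: 0 39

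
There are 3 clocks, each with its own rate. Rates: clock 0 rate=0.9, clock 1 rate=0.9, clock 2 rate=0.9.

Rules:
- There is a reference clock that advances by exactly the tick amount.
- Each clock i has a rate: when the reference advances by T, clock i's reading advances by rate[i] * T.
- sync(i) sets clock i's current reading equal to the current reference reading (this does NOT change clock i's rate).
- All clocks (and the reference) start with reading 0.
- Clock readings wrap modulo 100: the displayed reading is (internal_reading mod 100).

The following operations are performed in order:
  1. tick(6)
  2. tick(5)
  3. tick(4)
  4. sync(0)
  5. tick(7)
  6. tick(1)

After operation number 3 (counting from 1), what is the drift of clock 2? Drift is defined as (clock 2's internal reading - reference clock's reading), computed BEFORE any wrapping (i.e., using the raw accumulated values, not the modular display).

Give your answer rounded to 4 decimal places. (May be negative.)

Answer: -1.5000

Derivation:
After op 1 tick(6): ref=6.0000 raw=[5.4000 5.4000 5.4000]
After op 2 tick(5): ref=11.0000 raw=[9.9000 9.9000 9.9000]
After op 3 tick(4): ref=15.0000 raw=[13.5000 13.5000 13.5000]
Drift of clock 2 after op 3: 13.5000 - 15.0000 = -1.5000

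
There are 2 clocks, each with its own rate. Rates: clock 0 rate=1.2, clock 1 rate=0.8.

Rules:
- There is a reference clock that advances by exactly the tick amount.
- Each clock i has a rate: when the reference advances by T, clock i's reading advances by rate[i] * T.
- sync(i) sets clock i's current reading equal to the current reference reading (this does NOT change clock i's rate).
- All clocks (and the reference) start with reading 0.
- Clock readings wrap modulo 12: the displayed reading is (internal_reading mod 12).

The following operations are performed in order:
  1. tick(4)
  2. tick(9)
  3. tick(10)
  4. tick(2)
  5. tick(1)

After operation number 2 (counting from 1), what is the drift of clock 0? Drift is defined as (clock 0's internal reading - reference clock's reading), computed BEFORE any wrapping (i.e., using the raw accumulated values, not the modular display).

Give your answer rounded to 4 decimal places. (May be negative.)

Answer: 2.6000

Derivation:
After op 1 tick(4): ref=4.0000 raw=[4.8000 3.2000]
After op 2 tick(9): ref=13.0000 raw=[15.6000 10.4000]
Drift of clock 0 after op 2: 15.6000 - 13.0000 = 2.6000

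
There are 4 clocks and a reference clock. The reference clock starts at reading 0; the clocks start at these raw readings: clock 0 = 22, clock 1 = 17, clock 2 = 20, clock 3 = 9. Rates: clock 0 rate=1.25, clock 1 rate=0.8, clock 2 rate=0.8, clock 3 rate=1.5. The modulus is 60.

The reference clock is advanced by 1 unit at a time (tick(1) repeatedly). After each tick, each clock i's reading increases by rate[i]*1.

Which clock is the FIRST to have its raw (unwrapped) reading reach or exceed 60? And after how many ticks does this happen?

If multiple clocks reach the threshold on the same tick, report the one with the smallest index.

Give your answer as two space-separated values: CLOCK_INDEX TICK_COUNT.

clock 0: start=22, rate=1.25, needs 60-22 = 38; ticks = ceil(38/1.25) = ceil(30.4000) = 31; reading at tick 31 = 22 + 1.25*31 = 60.7500
clock 1: start=17, rate=0.8, needs 60-17 = 43; ticks = ceil(43/0.8) = ceil(53.7500) = 54; reading at tick 54 = 17 + 0.8*54 = 60.2000
clock 2: start=20, rate=0.8, needs 60-20 = 40; ticks = ceil(40/0.8) = ceil(50.0000) = 50; reading at tick 50 = 20 + 0.8*50 = 60.0000
clock 3: start=9, rate=1.5, needs 60-9 = 51; ticks = ceil(51/1.5) = ceil(34.0000) = 34; reading at tick 34 = 9 + 1.5*34 = 60.0000
Minimum tick count = 31; winners = [0]; smallest index = 0

Answer: 0 31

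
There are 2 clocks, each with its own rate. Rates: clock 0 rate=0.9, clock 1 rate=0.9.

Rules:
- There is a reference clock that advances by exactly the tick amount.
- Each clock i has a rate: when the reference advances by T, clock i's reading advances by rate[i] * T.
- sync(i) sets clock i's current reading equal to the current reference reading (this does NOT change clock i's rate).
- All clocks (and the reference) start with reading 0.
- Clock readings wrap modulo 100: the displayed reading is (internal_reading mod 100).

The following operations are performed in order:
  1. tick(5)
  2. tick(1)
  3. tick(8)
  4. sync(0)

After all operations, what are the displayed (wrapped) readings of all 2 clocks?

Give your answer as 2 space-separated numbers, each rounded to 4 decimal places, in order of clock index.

After op 1 tick(5): ref=5.0000 raw=[4.5000 4.5000]
After op 2 tick(1): ref=6.0000 raw=[5.4000 5.4000]
After op 3 tick(8): ref=14.0000 raw=[12.6000 12.6000]
After op 4 sync(0): ref=14.0000 raw=[14.0000 12.6000]
Wrap final raw readings (mod 100): 14.0000 mod 100 = 14.0000; 12.6000 mod 100 = 12.6000

Answer: 14.0000 12.6000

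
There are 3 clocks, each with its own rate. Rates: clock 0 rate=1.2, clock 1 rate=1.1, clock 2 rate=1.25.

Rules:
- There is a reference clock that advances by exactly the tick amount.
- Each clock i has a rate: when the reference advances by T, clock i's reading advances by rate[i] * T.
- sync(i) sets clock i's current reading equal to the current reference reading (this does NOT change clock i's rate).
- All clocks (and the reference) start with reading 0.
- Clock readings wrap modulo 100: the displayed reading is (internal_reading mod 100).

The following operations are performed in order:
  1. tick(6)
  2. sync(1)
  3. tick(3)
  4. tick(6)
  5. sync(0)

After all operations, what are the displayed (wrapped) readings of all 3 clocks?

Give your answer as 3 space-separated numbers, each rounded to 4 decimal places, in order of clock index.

After op 1 tick(6): ref=6.0000 raw=[7.2000 6.6000 7.5000]
After op 2 sync(1): ref=6.0000 raw=[7.2000 6.0000 7.5000]
After op 3 tick(3): ref=9.0000 raw=[10.8000 9.3000 11.2500]
After op 4 tick(6): ref=15.0000 raw=[18.0000 15.9000 18.7500]
After op 5 sync(0): ref=15.0000 raw=[15.0000 15.9000 18.7500]
Wrap final raw readings (mod 100): 15.0000 mod 100 = 15.0000; 15.9000 mod 100 = 15.9000; 18.7500 mod 100 = 18.7500

Answer: 15.0000 15.9000 18.7500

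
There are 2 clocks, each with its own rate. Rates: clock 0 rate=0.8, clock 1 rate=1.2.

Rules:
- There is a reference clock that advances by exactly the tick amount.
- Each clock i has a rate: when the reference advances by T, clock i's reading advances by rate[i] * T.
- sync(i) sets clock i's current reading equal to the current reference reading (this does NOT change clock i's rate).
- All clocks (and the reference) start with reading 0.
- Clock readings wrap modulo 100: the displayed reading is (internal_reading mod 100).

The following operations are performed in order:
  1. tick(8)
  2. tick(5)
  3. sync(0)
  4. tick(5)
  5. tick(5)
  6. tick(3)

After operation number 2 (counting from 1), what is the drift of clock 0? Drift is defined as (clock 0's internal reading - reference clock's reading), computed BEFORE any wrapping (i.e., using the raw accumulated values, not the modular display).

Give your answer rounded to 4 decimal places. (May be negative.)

After op 1 tick(8): ref=8.0000 raw=[6.4000 9.6000]
After op 2 tick(5): ref=13.0000 raw=[10.4000 15.6000]
Drift of clock 0 after op 2: 10.4000 - 13.0000 = -2.6000

Answer: -2.6000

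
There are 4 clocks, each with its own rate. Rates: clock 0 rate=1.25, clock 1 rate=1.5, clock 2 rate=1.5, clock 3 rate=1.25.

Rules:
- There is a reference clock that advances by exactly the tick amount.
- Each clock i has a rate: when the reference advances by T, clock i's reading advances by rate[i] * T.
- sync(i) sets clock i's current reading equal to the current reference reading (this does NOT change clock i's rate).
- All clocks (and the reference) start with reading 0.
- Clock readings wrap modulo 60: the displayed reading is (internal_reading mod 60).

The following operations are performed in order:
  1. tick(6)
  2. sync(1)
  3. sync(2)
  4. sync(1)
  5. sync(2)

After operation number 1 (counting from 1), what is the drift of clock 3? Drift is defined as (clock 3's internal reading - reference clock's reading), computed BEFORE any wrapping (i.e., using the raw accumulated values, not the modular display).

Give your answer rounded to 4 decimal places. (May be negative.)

After op 1 tick(6): ref=6.0000 raw=[7.5000 9.0000 9.0000 7.5000]
Drift of clock 3 after op 1: 7.5000 - 6.0000 = 1.5000

Answer: 1.5000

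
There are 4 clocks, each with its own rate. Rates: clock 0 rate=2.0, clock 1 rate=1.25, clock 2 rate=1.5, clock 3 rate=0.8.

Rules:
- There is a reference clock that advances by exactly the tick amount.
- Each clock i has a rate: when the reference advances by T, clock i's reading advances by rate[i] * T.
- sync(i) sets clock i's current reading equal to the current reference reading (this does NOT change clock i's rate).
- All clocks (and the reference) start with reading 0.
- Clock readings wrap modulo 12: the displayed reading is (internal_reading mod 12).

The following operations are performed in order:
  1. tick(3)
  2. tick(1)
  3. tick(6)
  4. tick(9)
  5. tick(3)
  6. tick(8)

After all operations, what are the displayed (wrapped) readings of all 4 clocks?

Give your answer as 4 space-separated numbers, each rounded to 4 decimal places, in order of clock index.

After op 1 tick(3): ref=3.0000 raw=[6.0000 3.7500 4.5000 2.4000]
After op 2 tick(1): ref=4.0000 raw=[8.0000 5.0000 6.0000 3.2000]
After op 3 tick(6): ref=10.0000 raw=[20.0000 12.5000 15.0000 8.0000]
After op 4 tick(9): ref=19.0000 raw=[38.0000 23.7500 28.5000 15.2000]
After op 5 tick(3): ref=22.0000 raw=[44.0000 27.5000 33.0000 17.6000]
After op 6 tick(8): ref=30.0000 raw=[60.0000 37.5000 45.0000 24.0000]
Wrap final raw readings (mod 12): 60.0000 mod 12 = 0.0000; 37.5000 mod 12 = 1.5000; 45.0000 mod 12 = 9.0000; 24.0000 mod 12 = 0.0000

Answer: 0.0000 1.5000 9.0000 0.0000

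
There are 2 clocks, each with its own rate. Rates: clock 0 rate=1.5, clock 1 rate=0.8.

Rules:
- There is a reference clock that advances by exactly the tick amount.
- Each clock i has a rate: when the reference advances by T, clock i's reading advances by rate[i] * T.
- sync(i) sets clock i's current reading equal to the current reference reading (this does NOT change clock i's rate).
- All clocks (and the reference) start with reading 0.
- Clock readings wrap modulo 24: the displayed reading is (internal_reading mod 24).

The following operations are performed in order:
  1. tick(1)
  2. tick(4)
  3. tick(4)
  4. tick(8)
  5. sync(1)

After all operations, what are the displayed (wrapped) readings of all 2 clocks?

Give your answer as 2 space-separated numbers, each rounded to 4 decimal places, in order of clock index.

Answer: 1.5000 17.0000

Derivation:
After op 1 tick(1): ref=1.0000 raw=[1.5000 0.8000]
After op 2 tick(4): ref=5.0000 raw=[7.5000 4.0000]
After op 3 tick(4): ref=9.0000 raw=[13.5000 7.2000]
After op 4 tick(8): ref=17.0000 raw=[25.5000 13.6000]
After op 5 sync(1): ref=17.0000 raw=[25.5000 17.0000]
Wrap final raw readings (mod 24): 25.5000 mod 24 = 1.5000; 17.0000 mod 24 = 17.0000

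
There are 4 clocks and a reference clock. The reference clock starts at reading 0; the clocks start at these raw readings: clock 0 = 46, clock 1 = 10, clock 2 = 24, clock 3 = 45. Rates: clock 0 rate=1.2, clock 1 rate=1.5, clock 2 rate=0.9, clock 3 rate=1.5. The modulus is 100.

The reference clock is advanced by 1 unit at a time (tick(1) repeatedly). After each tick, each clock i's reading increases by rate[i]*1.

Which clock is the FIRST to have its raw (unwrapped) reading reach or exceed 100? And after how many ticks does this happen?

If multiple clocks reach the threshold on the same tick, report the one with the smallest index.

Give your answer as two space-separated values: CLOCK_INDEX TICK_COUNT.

Answer: 3 37

Derivation:
clock 0: start=46, rate=1.2, needs 100-46 = 54; ticks = ceil(54/1.2) = ceil(45.0000) = 45; reading at tick 45 = 46 + 1.2*45 = 100.0000
clock 1: start=10, rate=1.5, needs 100-10 = 90; ticks = ceil(90/1.5) = ceil(60.0000) = 60; reading at tick 60 = 10 + 1.5*60 = 100.0000
clock 2: start=24, rate=0.9, needs 100-24 = 76; ticks = ceil(76/0.9) = ceil(84.4444) = 85; reading at tick 85 = 24 + 0.9*85 = 100.5000
clock 3: start=45, rate=1.5, needs 100-45 = 55; ticks = ceil(55/1.5) = ceil(36.6667) = 37; reading at tick 37 = 45 + 1.5*37 = 100.5000
Minimum tick count = 37; winners = [3]; smallest index = 3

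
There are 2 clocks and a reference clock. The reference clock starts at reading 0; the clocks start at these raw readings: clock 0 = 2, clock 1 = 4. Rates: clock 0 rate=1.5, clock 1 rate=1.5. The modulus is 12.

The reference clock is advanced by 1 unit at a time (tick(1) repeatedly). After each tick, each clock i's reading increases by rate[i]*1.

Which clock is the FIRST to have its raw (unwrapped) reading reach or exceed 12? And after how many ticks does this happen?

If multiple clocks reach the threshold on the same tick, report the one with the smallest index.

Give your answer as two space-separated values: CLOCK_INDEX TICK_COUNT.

clock 0: start=2, rate=1.5, needs 12-2 = 10; ticks = ceil(10/1.5) = ceil(6.6667) = 7; reading at tick 7 = 2 + 1.5*7 = 12.5000
clock 1: start=4, rate=1.5, needs 12-4 = 8; ticks = ceil(8/1.5) = ceil(5.3333) = 6; reading at tick 6 = 4 + 1.5*6 = 13.0000
Minimum tick count = 6; winners = [1]; smallest index = 1

Answer: 1 6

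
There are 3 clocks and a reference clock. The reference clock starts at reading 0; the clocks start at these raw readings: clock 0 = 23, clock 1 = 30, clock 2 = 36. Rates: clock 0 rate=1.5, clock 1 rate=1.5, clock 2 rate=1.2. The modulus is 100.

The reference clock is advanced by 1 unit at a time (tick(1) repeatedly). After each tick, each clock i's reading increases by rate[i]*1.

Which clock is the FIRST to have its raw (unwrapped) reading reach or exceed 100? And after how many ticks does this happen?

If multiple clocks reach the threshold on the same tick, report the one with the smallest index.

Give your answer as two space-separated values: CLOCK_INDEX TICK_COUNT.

Answer: 1 47

Derivation:
clock 0: start=23, rate=1.5, needs 100-23 = 77; ticks = ceil(77/1.5) = ceil(51.3333) = 52; reading at tick 52 = 23 + 1.5*52 = 101.0000
clock 1: start=30, rate=1.5, needs 100-30 = 70; ticks = ceil(70/1.5) = ceil(46.6667) = 47; reading at tick 47 = 30 + 1.5*47 = 100.5000
clock 2: start=36, rate=1.2, needs 100-36 = 64; ticks = ceil(64/1.2) = ceil(53.3333) = 54; reading at tick 54 = 36 + 1.2*54 = 100.8000
Minimum tick count = 47; winners = [1]; smallest index = 1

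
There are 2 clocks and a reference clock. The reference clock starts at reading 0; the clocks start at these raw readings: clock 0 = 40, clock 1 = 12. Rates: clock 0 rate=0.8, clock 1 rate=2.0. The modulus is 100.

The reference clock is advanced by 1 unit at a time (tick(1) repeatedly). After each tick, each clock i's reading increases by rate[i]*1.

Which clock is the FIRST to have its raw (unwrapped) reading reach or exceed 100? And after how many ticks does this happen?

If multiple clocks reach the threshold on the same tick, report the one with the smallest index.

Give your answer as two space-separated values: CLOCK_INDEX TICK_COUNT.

Answer: 1 44

Derivation:
clock 0: start=40, rate=0.8, needs 100-40 = 60; ticks = ceil(60/0.8) = ceil(75.0000) = 75; reading at tick 75 = 40 + 0.8*75 = 100.0000
clock 1: start=12, rate=2.0, needs 100-12 = 88; ticks = ceil(88/2.0) = ceil(44.0000) = 44; reading at tick 44 = 12 + 2.0*44 = 100.0000
Minimum tick count = 44; winners = [1]; smallest index = 1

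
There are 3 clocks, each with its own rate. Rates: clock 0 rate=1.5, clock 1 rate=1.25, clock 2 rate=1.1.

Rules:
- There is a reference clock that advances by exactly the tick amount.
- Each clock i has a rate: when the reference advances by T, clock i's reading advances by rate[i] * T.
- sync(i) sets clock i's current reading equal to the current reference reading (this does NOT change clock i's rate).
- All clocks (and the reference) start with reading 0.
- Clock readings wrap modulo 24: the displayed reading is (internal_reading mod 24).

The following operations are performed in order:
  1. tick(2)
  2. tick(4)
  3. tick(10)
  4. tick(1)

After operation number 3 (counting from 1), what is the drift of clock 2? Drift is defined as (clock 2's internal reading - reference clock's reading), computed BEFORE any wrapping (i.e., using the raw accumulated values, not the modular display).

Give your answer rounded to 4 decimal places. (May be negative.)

After op 1 tick(2): ref=2.0000 raw=[3.0000 2.5000 2.2000]
After op 2 tick(4): ref=6.0000 raw=[9.0000 7.5000 6.6000]
After op 3 tick(10): ref=16.0000 raw=[24.0000 20.0000 17.6000]
Drift of clock 2 after op 3: 17.6000 - 16.0000 = 1.6000

Answer: 1.6000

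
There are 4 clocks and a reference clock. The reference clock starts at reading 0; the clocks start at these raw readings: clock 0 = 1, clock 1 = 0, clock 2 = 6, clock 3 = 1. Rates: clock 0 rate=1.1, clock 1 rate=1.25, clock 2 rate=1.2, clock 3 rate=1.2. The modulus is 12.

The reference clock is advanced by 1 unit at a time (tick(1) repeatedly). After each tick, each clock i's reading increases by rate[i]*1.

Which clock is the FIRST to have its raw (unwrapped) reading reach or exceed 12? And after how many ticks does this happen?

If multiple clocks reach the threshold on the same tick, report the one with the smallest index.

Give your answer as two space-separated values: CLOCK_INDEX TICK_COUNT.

clock 0: start=1, rate=1.1, needs 12-1 = 11; ticks = ceil(11/1.1) = ceil(10.0000) = 10; reading at tick 10 = 1 + 1.1*10 = 12.0000
clock 1: start=0, rate=1.25, needs 12-0 = 12; ticks = ceil(12/1.25) = ceil(9.6000) = 10; reading at tick 10 = 0 + 1.25*10 = 12.5000
clock 2: start=6, rate=1.2, needs 12-6 = 6; ticks = ceil(6/1.2) = ceil(5.0000) = 5; reading at tick 5 = 6 + 1.2*5 = 12.0000
clock 3: start=1, rate=1.2, needs 12-1 = 11; ticks = ceil(11/1.2) = ceil(9.1667) = 10; reading at tick 10 = 1 + 1.2*10 = 13.0000
Minimum tick count = 5; winners = [2]; smallest index = 2

Answer: 2 5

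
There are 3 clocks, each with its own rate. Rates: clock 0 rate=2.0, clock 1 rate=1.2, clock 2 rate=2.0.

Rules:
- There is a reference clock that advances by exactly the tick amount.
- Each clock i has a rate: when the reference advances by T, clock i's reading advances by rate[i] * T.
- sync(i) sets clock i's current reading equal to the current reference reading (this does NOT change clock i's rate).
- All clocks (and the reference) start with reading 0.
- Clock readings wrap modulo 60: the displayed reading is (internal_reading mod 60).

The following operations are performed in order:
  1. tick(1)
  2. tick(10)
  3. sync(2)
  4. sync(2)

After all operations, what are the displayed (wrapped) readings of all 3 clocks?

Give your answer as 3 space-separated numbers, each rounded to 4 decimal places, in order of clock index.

After op 1 tick(1): ref=1.0000 raw=[2.0000 1.2000 2.0000]
After op 2 tick(10): ref=11.0000 raw=[22.0000 13.2000 22.0000]
After op 3 sync(2): ref=11.0000 raw=[22.0000 13.2000 11.0000]
After op 4 sync(2): ref=11.0000 raw=[22.0000 13.2000 11.0000]
Wrap final raw readings (mod 60): 22.0000 mod 60 = 22.0000; 13.2000 mod 60 = 13.2000; 11.0000 mod 60 = 11.0000

Answer: 22.0000 13.2000 11.0000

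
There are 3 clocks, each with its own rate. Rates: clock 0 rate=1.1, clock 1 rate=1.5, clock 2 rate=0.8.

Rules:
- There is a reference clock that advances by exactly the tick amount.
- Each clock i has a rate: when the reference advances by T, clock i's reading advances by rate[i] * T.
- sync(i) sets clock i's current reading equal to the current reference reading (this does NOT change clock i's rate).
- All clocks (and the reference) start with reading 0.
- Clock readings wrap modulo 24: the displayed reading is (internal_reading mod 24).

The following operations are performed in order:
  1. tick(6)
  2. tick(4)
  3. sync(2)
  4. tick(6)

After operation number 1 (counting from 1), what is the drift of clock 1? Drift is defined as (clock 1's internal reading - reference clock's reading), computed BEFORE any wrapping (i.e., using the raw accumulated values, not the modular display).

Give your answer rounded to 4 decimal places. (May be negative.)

Answer: 3.0000

Derivation:
After op 1 tick(6): ref=6.0000 raw=[6.6000 9.0000 4.8000]
Drift of clock 1 after op 1: 9.0000 - 6.0000 = 3.0000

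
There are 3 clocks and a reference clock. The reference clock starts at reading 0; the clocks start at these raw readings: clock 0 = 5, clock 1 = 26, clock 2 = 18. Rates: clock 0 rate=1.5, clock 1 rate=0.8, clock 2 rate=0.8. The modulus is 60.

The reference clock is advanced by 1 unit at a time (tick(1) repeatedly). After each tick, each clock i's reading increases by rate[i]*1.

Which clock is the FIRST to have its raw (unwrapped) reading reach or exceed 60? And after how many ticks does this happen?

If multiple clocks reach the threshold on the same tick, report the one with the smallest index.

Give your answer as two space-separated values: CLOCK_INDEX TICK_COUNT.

clock 0: start=5, rate=1.5, needs 60-5 = 55; ticks = ceil(55/1.5) = ceil(36.6667) = 37; reading at tick 37 = 5 + 1.5*37 = 60.5000
clock 1: start=26, rate=0.8, needs 60-26 = 34; ticks = ceil(34/0.8) = ceil(42.5000) = 43; reading at tick 43 = 26 + 0.8*43 = 60.4000
clock 2: start=18, rate=0.8, needs 60-18 = 42; ticks = ceil(42/0.8) = ceil(52.5000) = 53; reading at tick 53 = 18 + 0.8*53 = 60.4000
Minimum tick count = 37; winners = [0]; smallest index = 0

Answer: 0 37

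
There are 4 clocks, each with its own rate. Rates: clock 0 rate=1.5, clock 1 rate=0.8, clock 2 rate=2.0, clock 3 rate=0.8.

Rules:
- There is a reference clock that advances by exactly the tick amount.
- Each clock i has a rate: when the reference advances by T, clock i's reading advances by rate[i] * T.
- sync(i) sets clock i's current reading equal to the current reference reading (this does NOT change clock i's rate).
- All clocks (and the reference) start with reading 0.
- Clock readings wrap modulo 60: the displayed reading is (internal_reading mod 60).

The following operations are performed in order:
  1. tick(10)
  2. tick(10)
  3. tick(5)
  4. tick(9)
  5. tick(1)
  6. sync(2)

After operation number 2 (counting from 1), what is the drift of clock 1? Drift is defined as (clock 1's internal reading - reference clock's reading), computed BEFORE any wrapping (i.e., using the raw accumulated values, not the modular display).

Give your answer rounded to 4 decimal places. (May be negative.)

After op 1 tick(10): ref=10.0000 raw=[15.0000 8.0000 20.0000 8.0000]
After op 2 tick(10): ref=20.0000 raw=[30.0000 16.0000 40.0000 16.0000]
Drift of clock 1 after op 2: 16.0000 - 20.0000 = -4.0000

Answer: -4.0000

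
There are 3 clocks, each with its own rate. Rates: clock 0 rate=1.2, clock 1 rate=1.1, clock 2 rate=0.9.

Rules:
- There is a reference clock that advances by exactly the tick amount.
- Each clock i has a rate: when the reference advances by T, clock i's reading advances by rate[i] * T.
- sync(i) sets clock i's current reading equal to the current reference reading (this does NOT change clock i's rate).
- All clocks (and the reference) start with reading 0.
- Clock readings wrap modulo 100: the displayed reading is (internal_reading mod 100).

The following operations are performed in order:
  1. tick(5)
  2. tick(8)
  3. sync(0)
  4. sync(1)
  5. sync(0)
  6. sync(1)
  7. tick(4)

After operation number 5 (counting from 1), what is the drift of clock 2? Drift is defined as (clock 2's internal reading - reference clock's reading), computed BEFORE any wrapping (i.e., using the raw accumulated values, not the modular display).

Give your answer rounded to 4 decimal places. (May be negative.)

After op 1 tick(5): ref=5.0000 raw=[6.0000 5.5000 4.5000]
After op 2 tick(8): ref=13.0000 raw=[15.6000 14.3000 11.7000]
After op 3 sync(0): ref=13.0000 raw=[13.0000 14.3000 11.7000]
After op 4 sync(1): ref=13.0000 raw=[13.0000 13.0000 11.7000]
After op 5 sync(0): ref=13.0000 raw=[13.0000 13.0000 11.7000]
Drift of clock 2 after op 5: 11.7000 - 13.0000 = -1.3000

Answer: -1.3000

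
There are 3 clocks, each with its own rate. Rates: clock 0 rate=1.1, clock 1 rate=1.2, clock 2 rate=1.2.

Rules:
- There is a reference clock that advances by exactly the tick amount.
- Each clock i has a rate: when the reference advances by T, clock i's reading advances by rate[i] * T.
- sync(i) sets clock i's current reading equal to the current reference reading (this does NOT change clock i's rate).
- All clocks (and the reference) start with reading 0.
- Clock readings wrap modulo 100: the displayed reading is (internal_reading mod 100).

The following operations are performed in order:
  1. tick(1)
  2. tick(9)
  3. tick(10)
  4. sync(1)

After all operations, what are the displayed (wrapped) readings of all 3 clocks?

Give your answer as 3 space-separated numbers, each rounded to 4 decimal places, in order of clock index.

After op 1 tick(1): ref=1.0000 raw=[1.1000 1.2000 1.2000]
After op 2 tick(9): ref=10.0000 raw=[11.0000 12.0000 12.0000]
After op 3 tick(10): ref=20.0000 raw=[22.0000 24.0000 24.0000]
After op 4 sync(1): ref=20.0000 raw=[22.0000 20.0000 24.0000]
Wrap final raw readings (mod 100): 22.0000 mod 100 = 22.0000; 20.0000 mod 100 = 20.0000; 24.0000 mod 100 = 24.0000

Answer: 22.0000 20.0000 24.0000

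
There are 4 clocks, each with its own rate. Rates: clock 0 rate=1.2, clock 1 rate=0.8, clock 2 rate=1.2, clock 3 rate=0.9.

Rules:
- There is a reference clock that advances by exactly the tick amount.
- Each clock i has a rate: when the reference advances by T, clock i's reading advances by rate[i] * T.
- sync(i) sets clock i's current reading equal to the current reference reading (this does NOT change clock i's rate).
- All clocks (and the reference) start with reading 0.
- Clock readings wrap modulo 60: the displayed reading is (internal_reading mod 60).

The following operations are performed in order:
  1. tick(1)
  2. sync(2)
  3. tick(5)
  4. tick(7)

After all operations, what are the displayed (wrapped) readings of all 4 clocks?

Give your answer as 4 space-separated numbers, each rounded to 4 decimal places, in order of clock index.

After op 1 tick(1): ref=1.0000 raw=[1.2000 0.8000 1.2000 0.9000]
After op 2 sync(2): ref=1.0000 raw=[1.2000 0.8000 1.0000 0.9000]
After op 3 tick(5): ref=6.0000 raw=[7.2000 4.8000 7.0000 5.4000]
After op 4 tick(7): ref=13.0000 raw=[15.6000 10.4000 15.4000 11.7000]
Wrap final raw readings (mod 60): 15.6000 mod 60 = 15.6000; 10.4000 mod 60 = 10.4000; 15.4000 mod 60 = 15.4000; 11.7000 mod 60 = 11.7000

Answer: 15.6000 10.4000 15.4000 11.7000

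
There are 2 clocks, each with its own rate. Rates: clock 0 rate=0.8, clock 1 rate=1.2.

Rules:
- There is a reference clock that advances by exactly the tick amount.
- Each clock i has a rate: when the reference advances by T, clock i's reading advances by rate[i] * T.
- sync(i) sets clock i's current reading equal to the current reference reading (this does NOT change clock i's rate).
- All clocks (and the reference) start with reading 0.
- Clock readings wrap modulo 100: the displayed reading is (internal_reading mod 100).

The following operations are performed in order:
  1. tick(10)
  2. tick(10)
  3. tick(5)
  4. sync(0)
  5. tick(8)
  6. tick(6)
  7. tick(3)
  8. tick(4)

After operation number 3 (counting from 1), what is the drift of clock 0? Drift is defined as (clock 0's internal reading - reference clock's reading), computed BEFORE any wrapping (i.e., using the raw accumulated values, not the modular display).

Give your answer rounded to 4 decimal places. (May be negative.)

After op 1 tick(10): ref=10.0000 raw=[8.0000 12.0000]
After op 2 tick(10): ref=20.0000 raw=[16.0000 24.0000]
After op 3 tick(5): ref=25.0000 raw=[20.0000 30.0000]
Drift of clock 0 after op 3: 20.0000 - 25.0000 = -5.0000

Answer: -5.0000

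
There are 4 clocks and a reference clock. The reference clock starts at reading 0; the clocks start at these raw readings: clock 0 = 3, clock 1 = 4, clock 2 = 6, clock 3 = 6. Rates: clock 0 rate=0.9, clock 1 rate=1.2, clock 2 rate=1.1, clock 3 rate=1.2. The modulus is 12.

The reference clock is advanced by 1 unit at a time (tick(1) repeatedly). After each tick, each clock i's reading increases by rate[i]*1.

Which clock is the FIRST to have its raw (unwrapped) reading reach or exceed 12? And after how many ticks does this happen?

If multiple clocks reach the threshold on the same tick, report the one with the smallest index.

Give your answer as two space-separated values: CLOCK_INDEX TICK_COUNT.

Answer: 3 5

Derivation:
clock 0: start=3, rate=0.9, needs 12-3 = 9; ticks = ceil(9/0.9) = ceil(10.0000) = 10; reading at tick 10 = 3 + 0.9*10 = 12.0000
clock 1: start=4, rate=1.2, needs 12-4 = 8; ticks = ceil(8/1.2) = ceil(6.6667) = 7; reading at tick 7 = 4 + 1.2*7 = 12.4000
clock 2: start=6, rate=1.1, needs 12-6 = 6; ticks = ceil(6/1.1) = ceil(5.4545) = 6; reading at tick 6 = 6 + 1.1*6 = 12.6000
clock 3: start=6, rate=1.2, needs 12-6 = 6; ticks = ceil(6/1.2) = ceil(5.0000) = 5; reading at tick 5 = 6 + 1.2*5 = 12.0000
Minimum tick count = 5; winners = [3]; smallest index = 3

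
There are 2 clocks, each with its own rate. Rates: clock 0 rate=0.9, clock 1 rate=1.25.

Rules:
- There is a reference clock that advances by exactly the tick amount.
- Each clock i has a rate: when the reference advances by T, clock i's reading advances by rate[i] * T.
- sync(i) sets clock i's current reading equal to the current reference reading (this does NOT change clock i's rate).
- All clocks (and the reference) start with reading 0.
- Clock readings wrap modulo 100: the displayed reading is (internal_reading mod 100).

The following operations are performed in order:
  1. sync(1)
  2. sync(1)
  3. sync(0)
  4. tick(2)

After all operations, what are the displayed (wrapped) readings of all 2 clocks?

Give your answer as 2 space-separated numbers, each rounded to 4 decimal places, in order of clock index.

Answer: 1.8000 2.5000

Derivation:
After op 1 sync(1): ref=0.0000 raw=[0.0000 0.0000]
After op 2 sync(1): ref=0.0000 raw=[0.0000 0.0000]
After op 3 sync(0): ref=0.0000 raw=[0.0000 0.0000]
After op 4 tick(2): ref=2.0000 raw=[1.8000 2.5000]
Wrap final raw readings (mod 100): 1.8000 mod 100 = 1.8000; 2.5000 mod 100 = 2.5000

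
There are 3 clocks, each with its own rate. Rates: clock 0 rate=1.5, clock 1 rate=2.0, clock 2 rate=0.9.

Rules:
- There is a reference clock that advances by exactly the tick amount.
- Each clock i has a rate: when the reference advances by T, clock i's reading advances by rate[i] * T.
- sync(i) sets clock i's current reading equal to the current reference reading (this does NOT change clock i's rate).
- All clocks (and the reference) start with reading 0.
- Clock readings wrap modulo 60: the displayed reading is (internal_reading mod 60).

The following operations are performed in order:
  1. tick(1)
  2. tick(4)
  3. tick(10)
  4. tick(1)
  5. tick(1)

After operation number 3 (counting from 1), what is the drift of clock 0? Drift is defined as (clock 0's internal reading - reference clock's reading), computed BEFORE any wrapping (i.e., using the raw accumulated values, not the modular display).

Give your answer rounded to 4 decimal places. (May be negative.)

Answer: 7.5000

Derivation:
After op 1 tick(1): ref=1.0000 raw=[1.5000 2.0000 0.9000]
After op 2 tick(4): ref=5.0000 raw=[7.5000 10.0000 4.5000]
After op 3 tick(10): ref=15.0000 raw=[22.5000 30.0000 13.5000]
Drift of clock 0 after op 3: 22.5000 - 15.0000 = 7.5000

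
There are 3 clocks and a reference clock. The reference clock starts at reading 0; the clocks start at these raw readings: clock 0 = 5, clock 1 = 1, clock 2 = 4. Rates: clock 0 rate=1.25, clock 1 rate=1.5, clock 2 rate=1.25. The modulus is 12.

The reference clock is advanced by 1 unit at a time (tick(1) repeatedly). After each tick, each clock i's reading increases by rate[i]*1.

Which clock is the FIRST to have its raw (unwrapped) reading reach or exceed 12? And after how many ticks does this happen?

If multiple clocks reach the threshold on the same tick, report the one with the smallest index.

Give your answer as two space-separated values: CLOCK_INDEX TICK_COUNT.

Answer: 0 6

Derivation:
clock 0: start=5, rate=1.25, needs 12-5 = 7; ticks = ceil(7/1.25) = ceil(5.6000) = 6; reading at tick 6 = 5 + 1.25*6 = 12.5000
clock 1: start=1, rate=1.5, needs 12-1 = 11; ticks = ceil(11/1.5) = ceil(7.3333) = 8; reading at tick 8 = 1 + 1.5*8 = 13.0000
clock 2: start=4, rate=1.25, needs 12-4 = 8; ticks = ceil(8/1.25) = ceil(6.4000) = 7; reading at tick 7 = 4 + 1.25*7 = 12.7500
Minimum tick count = 6; winners = [0]; smallest index = 0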